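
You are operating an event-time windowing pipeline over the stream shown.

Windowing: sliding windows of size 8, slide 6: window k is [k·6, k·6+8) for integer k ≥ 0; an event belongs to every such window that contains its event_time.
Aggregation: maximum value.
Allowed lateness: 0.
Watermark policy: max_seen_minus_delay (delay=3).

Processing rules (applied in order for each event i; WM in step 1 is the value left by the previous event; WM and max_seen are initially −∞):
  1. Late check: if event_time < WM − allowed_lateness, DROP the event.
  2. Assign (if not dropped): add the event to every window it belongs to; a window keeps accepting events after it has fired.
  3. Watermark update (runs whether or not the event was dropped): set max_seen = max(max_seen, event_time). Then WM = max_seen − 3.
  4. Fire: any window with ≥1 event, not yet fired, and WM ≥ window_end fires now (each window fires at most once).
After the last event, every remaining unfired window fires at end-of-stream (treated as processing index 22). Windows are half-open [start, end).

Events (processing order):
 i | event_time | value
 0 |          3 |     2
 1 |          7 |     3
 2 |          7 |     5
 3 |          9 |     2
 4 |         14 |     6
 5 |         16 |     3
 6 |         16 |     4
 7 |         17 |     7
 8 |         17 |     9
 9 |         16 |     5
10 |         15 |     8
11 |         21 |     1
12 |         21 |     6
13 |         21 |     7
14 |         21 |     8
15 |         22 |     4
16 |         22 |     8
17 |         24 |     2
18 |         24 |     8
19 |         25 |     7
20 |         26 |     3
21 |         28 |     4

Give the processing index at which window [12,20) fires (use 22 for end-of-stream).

17

i=0 t=3 v=2: → [0,8); WM=0
i=1 t=7 v=3: → [6,14),[0,8); WM=4
i=2 t=7 v=5: → [6,14),[0,8); WM=4
i=3 t=9 v=2: → [6,14); WM=6
i=4 t=14 v=6: → [12,20); WM=11; [0,8) fires=5
i=5 t=16 v=3: → [12,20); WM=13
i=6 t=16 v=4: → [12,20); WM=13
i=7 t=17 v=7: → [12,20); WM=14; [6,14) fires=5
i=8 t=17 v=9: → [12,20); WM=14
i=9 t=16 v=5: → [12,20); WM=14
i=10 t=15 v=8: → [12,20); WM=14
i=11 t=21 v=1: → [18,26); WM=18
i=12 t=21 v=6: → [18,26); WM=18
i=13 t=21 v=7: → [18,26); WM=18
i=14 t=21 v=8: → [18,26); WM=18
i=15 t=22 v=4: → [18,26); WM=19
i=16 t=22 v=8: → [18,26); WM=19
i=17 t=24 v=2: → [24,32),[18,26); WM=21; [12,20) fires=9
i=18 t=24 v=8: → [24,32),[18,26); WM=21
i=19 t=25 v=7: → [24,32),[18,26); WM=22
i=20 t=26 v=3: → [24,32); WM=23
i=21 t=28 v=4: → [24,32); WM=25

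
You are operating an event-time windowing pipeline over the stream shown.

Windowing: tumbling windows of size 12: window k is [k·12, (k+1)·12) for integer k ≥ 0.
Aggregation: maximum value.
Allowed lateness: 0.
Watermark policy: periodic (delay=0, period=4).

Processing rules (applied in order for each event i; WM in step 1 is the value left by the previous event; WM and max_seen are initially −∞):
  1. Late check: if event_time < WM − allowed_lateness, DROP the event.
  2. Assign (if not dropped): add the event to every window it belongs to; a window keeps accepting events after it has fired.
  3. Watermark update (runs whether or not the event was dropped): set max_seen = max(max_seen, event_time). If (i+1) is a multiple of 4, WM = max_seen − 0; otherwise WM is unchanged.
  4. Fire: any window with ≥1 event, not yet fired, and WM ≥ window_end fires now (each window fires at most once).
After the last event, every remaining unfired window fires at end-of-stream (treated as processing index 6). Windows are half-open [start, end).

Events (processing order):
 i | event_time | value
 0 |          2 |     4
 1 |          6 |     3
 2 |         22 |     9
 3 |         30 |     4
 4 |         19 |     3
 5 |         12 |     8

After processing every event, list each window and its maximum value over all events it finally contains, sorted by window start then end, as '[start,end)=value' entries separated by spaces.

i=0 t=2 v=4: → [0,12); WM=−∞
i=1 t=6 v=3: → [0,12); WM=−∞
i=2 t=22 v=9: → [12,24); WM=−∞
i=3 t=30 v=4: → [24,36); WM=30; [0,12) fires=4 [12,24) fires=9
i=4 t=19 v=3: DROP (t<30-0); WM=30
i=5 t=12 v=8: DROP (t<30-0); WM=30

[0,12)=4 [12,24)=9 [24,36)=4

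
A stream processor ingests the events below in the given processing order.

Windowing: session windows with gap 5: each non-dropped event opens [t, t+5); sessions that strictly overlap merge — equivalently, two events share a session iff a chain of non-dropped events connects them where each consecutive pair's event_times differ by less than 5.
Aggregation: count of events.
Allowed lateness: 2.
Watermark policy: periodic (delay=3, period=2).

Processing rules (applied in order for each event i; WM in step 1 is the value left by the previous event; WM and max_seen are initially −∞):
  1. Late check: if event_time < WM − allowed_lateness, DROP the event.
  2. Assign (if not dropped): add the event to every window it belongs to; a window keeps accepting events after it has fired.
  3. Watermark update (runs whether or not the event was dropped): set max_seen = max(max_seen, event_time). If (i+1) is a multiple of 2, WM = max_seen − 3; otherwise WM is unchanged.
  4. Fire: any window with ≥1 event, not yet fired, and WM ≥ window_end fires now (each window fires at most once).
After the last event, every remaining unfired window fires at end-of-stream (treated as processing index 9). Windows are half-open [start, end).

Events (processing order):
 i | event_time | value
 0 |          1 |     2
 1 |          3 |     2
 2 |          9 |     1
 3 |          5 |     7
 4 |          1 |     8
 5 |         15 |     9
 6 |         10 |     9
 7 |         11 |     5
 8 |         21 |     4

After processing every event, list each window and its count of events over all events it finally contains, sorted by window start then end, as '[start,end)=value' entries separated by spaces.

[1,20)=7 [21,26)=1

i=0 t=1 v=2: → [1,6); WM=−∞
i=1 t=3 v=2: → [1,8); WM=0
i=2 t=9 v=1: → [9,14); WM=0
i=3 t=5 v=7: → [1,14); WM=6
i=4 t=1 v=8: DROP (t<6-2); WM=6
i=5 t=15 v=9: → [15,20); WM=12
i=6 t=10 v=9: → [1,15); WM=12
i=7 t=11 v=5: → [1,20); WM=12
i=8 t=21 v=4: → [21,26); WM=12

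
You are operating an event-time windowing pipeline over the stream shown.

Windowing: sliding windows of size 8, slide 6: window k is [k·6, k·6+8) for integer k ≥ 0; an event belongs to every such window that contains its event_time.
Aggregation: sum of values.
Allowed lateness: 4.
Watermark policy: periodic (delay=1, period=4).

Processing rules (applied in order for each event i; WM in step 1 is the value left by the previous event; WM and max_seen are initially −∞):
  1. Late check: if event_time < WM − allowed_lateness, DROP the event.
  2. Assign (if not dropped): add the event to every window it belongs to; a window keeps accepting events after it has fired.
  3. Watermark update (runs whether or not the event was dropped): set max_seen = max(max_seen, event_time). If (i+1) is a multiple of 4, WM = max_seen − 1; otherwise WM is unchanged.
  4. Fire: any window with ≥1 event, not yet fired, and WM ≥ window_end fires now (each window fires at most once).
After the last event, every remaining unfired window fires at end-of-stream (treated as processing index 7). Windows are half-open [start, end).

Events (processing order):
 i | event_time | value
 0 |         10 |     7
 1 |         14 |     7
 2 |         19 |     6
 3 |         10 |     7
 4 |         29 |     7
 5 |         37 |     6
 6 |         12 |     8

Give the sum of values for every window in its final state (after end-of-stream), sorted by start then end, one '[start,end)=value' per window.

[6,14)=14 [12,20)=13 [18,26)=6 [24,32)=7 [30,38)=6 [36,44)=6

i=0 t=10 v=7: → [6,14); WM=−∞
i=1 t=14 v=7: → [12,20); WM=−∞
i=2 t=19 v=6: → [18,26),[12,20); WM=−∞
i=3 t=10 v=7: → [6,14); WM=18; [6,14) fires=14
i=4 t=29 v=7: → [24,32); WM=18
i=5 t=37 v=6: → [36,44),[30,38); WM=18
i=6 t=12 v=8: DROP (t<18-4); WM=18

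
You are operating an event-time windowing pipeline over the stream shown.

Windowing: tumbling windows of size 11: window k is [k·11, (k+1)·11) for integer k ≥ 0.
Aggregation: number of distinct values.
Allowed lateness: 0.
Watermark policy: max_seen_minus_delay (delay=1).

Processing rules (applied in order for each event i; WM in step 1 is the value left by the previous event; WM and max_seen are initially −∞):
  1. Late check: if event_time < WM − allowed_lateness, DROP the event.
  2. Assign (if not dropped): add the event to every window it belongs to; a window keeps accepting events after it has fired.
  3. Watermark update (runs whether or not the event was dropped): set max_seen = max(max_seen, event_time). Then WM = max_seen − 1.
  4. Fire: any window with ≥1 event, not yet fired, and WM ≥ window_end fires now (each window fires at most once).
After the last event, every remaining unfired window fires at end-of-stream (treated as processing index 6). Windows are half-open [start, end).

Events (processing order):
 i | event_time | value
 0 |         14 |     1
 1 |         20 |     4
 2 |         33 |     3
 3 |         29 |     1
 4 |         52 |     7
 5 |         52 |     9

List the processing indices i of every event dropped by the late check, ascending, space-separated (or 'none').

3

i=0 t=14 v=1: → [11,22); WM=13
i=1 t=20 v=4: → [11,22); WM=19
i=2 t=33 v=3: → [33,44); WM=32; [11,22) fires=2
i=3 t=29 v=1: DROP (t<32-0); WM=32
i=4 t=52 v=7: → [44,55); WM=51; [33,44) fires=1
i=5 t=52 v=9: → [44,55); WM=51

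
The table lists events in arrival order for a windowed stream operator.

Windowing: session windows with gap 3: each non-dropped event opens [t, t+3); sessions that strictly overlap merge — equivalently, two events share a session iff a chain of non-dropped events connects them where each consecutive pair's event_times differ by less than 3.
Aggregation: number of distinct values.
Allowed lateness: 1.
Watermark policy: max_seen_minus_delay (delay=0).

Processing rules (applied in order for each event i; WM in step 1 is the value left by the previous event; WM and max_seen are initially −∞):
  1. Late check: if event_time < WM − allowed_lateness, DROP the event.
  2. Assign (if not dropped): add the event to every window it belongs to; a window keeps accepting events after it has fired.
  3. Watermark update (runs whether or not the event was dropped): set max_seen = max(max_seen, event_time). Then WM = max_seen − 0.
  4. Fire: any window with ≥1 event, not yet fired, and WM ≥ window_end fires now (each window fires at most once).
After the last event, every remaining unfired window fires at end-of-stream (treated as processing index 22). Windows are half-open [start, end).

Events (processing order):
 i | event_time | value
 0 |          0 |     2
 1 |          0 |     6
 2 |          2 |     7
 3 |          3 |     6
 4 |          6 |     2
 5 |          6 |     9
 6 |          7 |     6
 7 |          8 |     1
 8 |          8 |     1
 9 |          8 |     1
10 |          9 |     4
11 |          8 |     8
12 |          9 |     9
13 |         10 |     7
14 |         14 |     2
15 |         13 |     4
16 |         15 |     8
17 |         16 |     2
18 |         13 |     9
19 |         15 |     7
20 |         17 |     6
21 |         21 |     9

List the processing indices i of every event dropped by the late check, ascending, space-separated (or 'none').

18

i=0 t=0 v=2: → [0,3); WM=0
i=1 t=0 v=6: → [0,3); WM=0
i=2 t=2 v=7: → [0,5); WM=2
i=3 t=3 v=6: → [0,6); WM=3
i=4 t=6 v=2: → [6,9); WM=6
i=5 t=6 v=9: → [6,9); WM=6
i=6 t=7 v=6: → [6,10); WM=7
i=7 t=8 v=1: → [6,11); WM=8
i=8 t=8 v=1: → [6,11); WM=8
i=9 t=8 v=1: → [6,11); WM=8
i=10 t=9 v=4: → [6,12); WM=9
i=11 t=8 v=8: → [6,12); WM=9
i=12 t=9 v=9: → [6,12); WM=9
i=13 t=10 v=7: → [6,13); WM=10
i=14 t=14 v=2: → [14,17); WM=14
i=15 t=13 v=4: → [13,17); WM=14
i=16 t=15 v=8: → [13,18); WM=15
i=17 t=16 v=2: → [13,19); WM=16
i=18 t=13 v=9: DROP (t<16-1); WM=16
i=19 t=15 v=7: → [13,19); WM=16
i=20 t=17 v=6: → [13,20); WM=17
i=21 t=21 v=9: → [21,24); WM=21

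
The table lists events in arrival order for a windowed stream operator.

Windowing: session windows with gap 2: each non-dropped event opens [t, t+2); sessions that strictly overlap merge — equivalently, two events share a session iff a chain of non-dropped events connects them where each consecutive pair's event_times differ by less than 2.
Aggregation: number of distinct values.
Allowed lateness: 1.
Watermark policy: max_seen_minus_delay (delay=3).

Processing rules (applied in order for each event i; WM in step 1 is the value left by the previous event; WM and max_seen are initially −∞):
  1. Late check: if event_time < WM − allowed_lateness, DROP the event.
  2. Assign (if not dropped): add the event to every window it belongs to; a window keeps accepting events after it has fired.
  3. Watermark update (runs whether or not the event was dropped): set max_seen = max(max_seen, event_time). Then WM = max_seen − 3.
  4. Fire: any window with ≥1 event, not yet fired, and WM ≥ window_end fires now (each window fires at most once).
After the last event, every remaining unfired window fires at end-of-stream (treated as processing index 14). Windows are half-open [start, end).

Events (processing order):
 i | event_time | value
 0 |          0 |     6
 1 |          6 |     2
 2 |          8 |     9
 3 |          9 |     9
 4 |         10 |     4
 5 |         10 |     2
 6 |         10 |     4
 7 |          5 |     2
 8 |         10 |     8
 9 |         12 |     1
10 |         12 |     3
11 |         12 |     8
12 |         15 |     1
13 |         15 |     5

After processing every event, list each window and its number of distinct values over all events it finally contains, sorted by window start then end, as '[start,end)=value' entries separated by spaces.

i=0 t=0 v=6: → [0,2); WM=-3
i=1 t=6 v=2: → [6,8); WM=3
i=2 t=8 v=9: → [8,10); WM=5
i=3 t=9 v=9: → [8,11); WM=6
i=4 t=10 v=4: → [8,12); WM=7
i=5 t=10 v=2: → [8,12); WM=7
i=6 t=10 v=4: → [8,12); WM=7
i=7 t=5 v=2: DROP (t<7-1); WM=7
i=8 t=10 v=8: → [8,12); WM=7
i=9 t=12 v=1: → [12,14); WM=9
i=10 t=12 v=3: → [12,14); WM=9
i=11 t=12 v=8: → [12,14); WM=9
i=12 t=15 v=1: → [15,17); WM=12
i=13 t=15 v=5: → [15,17); WM=12

[0,2)=1 [6,8)=1 [8,12)=4 [12,14)=3 [15,17)=2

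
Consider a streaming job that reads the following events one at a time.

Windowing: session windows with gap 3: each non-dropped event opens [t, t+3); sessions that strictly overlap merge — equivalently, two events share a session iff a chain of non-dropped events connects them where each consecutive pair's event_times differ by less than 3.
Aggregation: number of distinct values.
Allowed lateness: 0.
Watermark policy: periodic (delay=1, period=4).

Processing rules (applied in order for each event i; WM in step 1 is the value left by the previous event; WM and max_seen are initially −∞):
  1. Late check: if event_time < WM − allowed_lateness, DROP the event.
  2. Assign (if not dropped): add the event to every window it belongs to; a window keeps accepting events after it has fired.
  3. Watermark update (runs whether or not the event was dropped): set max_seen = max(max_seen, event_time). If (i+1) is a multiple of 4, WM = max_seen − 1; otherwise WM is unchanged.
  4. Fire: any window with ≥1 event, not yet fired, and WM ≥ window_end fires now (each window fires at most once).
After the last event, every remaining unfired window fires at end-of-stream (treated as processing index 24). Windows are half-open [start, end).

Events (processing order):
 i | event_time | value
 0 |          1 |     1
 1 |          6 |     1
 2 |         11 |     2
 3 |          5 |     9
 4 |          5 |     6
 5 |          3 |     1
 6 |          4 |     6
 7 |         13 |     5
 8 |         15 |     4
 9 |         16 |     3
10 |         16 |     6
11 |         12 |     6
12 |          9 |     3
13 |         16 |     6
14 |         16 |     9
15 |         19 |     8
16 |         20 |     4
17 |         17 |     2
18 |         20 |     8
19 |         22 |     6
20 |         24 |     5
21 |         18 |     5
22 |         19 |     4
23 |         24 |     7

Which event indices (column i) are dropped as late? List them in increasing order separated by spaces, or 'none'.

4 5 6 12 17 21 22

i=0 t=1 v=1: → [1,4); WM=−∞
i=1 t=6 v=1: → [6,9); WM=−∞
i=2 t=11 v=2: → [11,14); WM=−∞
i=3 t=5 v=9: → [5,9); WM=10
i=4 t=5 v=6: DROP (t<10-0); WM=10
i=5 t=3 v=1: DROP (t<10-0); WM=10
i=6 t=4 v=6: DROP (t<10-0); WM=10
i=7 t=13 v=5: → [11,16); WM=12
i=8 t=15 v=4: → [11,18); WM=12
i=9 t=16 v=3: → [11,19); WM=12
i=10 t=16 v=6: → [11,19); WM=12
i=11 t=12 v=6: → [11,19); WM=15
i=12 t=9 v=3: DROP (t<15-0); WM=15
i=13 t=16 v=6: → [11,19); WM=15
i=14 t=16 v=9: → [11,19); WM=15
i=15 t=19 v=8: → [19,22); WM=18
i=16 t=20 v=4: → [19,23); WM=18
i=17 t=17 v=2: DROP (t<18-0); WM=18
i=18 t=20 v=8: → [19,23); WM=18
i=19 t=22 v=6: → [19,25); WM=21
i=20 t=24 v=5: → [19,27); WM=21
i=21 t=18 v=5: DROP (t<21-0); WM=21
i=22 t=19 v=4: DROP (t<21-0); WM=21
i=23 t=24 v=7: → [19,27); WM=23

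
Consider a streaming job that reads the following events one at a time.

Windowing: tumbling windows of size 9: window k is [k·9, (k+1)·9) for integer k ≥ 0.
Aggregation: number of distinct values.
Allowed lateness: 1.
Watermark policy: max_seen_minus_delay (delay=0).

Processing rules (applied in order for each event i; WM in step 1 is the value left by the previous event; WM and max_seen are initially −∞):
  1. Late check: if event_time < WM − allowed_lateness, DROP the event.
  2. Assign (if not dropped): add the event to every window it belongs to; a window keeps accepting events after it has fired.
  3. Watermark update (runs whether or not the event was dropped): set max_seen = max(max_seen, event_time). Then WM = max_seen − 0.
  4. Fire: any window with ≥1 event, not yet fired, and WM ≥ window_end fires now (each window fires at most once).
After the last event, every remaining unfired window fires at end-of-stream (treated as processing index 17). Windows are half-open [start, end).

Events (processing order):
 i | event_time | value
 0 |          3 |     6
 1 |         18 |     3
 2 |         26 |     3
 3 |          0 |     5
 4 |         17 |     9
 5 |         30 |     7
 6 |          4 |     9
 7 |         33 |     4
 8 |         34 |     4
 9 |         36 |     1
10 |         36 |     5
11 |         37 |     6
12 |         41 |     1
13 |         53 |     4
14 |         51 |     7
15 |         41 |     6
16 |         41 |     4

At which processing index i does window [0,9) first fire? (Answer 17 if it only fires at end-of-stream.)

i=0 t=3 v=6: → [0,9); WM=3
i=1 t=18 v=3: → [18,27); WM=18; [0,9) fires=1
i=2 t=26 v=3: → [18,27); WM=26
i=3 t=0 v=5: DROP (t<26-1); WM=26
i=4 t=17 v=9: DROP (t<26-1); WM=26
i=5 t=30 v=7: → [27,36); WM=30; [18,27) fires=1
i=6 t=4 v=9: DROP (t<30-1); WM=30
i=7 t=33 v=4: → [27,36); WM=33
i=8 t=34 v=4: → [27,36); WM=34
i=9 t=36 v=1: → [36,45); WM=36; [27,36) fires=2
i=10 t=36 v=5: → [36,45); WM=36
i=11 t=37 v=6: → [36,45); WM=37
i=12 t=41 v=1: → [36,45); WM=41
i=13 t=53 v=4: → [45,54); WM=53; [36,45) fires=3
i=14 t=51 v=7: DROP (t<53-1); WM=53
i=15 t=41 v=6: DROP (t<53-1); WM=53
i=16 t=41 v=4: DROP (t<53-1); WM=53

1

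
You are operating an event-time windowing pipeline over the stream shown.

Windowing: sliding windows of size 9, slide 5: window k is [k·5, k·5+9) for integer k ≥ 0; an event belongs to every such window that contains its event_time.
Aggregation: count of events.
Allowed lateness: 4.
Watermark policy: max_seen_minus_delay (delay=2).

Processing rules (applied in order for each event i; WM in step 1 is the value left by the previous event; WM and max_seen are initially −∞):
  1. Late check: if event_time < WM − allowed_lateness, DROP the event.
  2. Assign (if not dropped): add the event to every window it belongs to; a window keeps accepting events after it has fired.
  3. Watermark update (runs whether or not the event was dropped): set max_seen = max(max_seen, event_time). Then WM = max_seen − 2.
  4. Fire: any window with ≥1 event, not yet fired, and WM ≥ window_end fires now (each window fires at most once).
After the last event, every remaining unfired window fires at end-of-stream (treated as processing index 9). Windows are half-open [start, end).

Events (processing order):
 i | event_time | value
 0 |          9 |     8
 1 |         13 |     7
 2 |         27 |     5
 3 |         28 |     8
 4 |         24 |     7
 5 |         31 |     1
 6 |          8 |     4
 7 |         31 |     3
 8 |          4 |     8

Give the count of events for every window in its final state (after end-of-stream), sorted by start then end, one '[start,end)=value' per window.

[5,14)=2 [10,19)=1 [20,29)=3 [25,34)=4 [30,39)=2

i=0 t=9 v=8: → [5,14); WM=7
i=1 t=13 v=7: → [10,19),[5,14); WM=11
i=2 t=27 v=5: → [25,34),[20,29); WM=25; [5,14) fires=2 [10,19) fires=1
i=3 t=28 v=8: → [25,34),[20,29); WM=26
i=4 t=24 v=7: → [20,29); WM=26
i=5 t=31 v=1: → [30,39),[25,34); WM=29; [20,29) fires=3
i=6 t=8 v=4: DROP (t<29-4); WM=29
i=7 t=31 v=3: → [30,39),[25,34); WM=29
i=8 t=4 v=8: DROP (t<29-4); WM=29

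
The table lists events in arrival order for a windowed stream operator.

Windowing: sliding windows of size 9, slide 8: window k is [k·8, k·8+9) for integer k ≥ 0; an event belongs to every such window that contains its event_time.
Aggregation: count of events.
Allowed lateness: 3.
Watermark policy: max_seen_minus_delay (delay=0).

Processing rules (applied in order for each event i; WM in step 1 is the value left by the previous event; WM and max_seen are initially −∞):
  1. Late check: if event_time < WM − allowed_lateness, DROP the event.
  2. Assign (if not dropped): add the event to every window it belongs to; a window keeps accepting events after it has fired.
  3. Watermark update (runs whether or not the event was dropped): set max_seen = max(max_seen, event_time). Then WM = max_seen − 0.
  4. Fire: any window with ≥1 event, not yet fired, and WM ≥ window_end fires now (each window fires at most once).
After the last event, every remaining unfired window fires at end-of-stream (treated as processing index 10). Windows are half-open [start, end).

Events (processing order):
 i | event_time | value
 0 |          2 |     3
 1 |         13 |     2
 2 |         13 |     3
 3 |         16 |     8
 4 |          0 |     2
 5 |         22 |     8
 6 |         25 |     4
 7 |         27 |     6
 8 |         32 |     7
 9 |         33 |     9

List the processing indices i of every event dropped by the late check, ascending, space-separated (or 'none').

4

i=0 t=2 v=3: → [0,9); WM=2
i=1 t=13 v=2: → [8,17); WM=13; [0,9) fires=1
i=2 t=13 v=3: → [8,17); WM=13
i=3 t=16 v=8: → [16,25),[8,17); WM=16
i=4 t=0 v=2: DROP (t<16-3); WM=16
i=5 t=22 v=8: → [16,25); WM=22; [8,17) fires=3
i=6 t=25 v=4: → [24,33); WM=25; [16,25) fires=2
i=7 t=27 v=6: → [24,33); WM=27
i=8 t=32 v=7: → [32,41),[24,33); WM=32
i=9 t=33 v=9: → [32,41); WM=33; [24,33) fires=3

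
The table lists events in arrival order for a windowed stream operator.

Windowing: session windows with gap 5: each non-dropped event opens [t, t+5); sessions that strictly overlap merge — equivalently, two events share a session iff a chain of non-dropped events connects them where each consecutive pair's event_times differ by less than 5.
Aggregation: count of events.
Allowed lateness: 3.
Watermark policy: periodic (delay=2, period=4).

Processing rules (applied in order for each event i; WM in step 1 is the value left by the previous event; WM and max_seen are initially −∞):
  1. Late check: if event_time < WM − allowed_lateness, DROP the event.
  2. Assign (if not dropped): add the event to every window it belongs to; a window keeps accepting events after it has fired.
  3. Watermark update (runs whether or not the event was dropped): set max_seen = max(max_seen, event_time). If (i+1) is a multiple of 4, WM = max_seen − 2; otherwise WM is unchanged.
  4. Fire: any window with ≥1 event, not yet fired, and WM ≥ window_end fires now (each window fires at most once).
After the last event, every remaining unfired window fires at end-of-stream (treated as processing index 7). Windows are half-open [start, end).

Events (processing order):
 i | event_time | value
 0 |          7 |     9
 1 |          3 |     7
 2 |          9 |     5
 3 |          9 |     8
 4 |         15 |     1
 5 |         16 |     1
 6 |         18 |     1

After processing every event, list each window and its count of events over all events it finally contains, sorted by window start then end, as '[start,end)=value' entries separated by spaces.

i=0 t=7 v=9: → [7,12); WM=−∞
i=1 t=3 v=7: → [3,12); WM=−∞
i=2 t=9 v=5: → [3,14); WM=−∞
i=3 t=9 v=8: → [3,14); WM=7
i=4 t=15 v=1: → [15,20); WM=7
i=5 t=16 v=1: → [15,21); WM=7
i=6 t=18 v=1: → [15,23); WM=7

[3,14)=4 [15,23)=3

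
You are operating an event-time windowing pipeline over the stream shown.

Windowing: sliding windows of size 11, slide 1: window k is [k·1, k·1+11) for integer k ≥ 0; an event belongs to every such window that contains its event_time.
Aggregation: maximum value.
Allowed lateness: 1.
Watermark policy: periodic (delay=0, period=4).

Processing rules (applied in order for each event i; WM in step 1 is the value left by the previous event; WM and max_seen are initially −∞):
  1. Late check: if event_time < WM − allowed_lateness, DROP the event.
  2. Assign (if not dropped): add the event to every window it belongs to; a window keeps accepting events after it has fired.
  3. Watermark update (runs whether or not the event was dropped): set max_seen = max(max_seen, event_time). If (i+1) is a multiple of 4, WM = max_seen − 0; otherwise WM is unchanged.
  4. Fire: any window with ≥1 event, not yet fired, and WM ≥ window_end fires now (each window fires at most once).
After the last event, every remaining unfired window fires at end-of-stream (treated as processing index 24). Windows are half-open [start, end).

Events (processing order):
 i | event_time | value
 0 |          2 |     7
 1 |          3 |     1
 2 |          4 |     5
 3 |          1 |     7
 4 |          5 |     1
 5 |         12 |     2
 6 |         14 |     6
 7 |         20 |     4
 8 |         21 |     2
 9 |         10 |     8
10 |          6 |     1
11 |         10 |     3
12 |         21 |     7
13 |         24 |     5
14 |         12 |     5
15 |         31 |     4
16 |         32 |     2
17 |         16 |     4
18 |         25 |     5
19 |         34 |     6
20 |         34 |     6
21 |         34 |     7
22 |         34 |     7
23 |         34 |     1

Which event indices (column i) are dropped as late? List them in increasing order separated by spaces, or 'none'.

9 10 11 14 17 18

i=0 t=2 v=7: → [2,13),[1,12),[0,11); WM=−∞
i=1 t=3 v=1: → [3,14),[2,13),[1,12),[0,11); WM=−∞
i=2 t=4 v=5: → [4,15),[3,14),[2,13),[1,12),[0,11); WM=−∞
i=3 t=1 v=7: → [1,12),[0,11); WM=4
i=4 t=5 v=1: → [5,16),[4,15),[3,14),[2,13),[1,12),[0,11); WM=4
i=5 t=12 v=2: → [12,23),[11,22),[10,21),[9,20),[8,19),[7,18),[6,17),[5,16),[4,15),[3,14),[2,13); WM=4
i=6 t=14 v=6: → [14,25),[13,24),[12,23),[11,22),[10,21),[9,20),[8,19),[7,18),[6,17),[5,16),[4,15); WM=4
i=7 t=20 v=4: → [20,31),[19,30),[18,29),[17,28),[16,27),[15,26),[14,25),[13,24),[12,23),[11,22),[10,21); WM=20; [0,11) fires=7 [1,12) fires=7 [2,13) fires=7 [3,14) fires=5 [4,15) fires=6 [5,16) fires=6 [6,17) fires=6 [7,18) fires=6 [8,19) fires=6 [9,20) fires=6
i=8 t=21 v=2: → [21,32),[20,31),[19,30),[18,29),[17,28),[16,27),[15,26),[14,25),[13,24),[12,23),[11,22); WM=20
i=9 t=10 v=8: DROP (t<20-1); WM=20
i=10 t=6 v=1: DROP (t<20-1); WM=20
i=11 t=10 v=3: DROP (t<20-1); WM=21; [10,21) fires=6
i=12 t=21 v=7: → [21,32),[20,31),[19,30),[18,29),[17,28),[16,27),[15,26),[14,25),[13,24),[12,23),[11,22); WM=21
i=13 t=24 v=5: → [24,35),[23,34),[22,33),[21,32),[20,31),[19,30),[18,29),[17,28),[16,27),[15,26),[14,25); WM=21
i=14 t=12 v=5: DROP (t<21-1); WM=21
i=15 t=31 v=4: → [31,42),[30,41),[29,40),[28,39),[27,38),[26,37),[25,36),[24,35),[23,34),[22,33),[21,32); WM=31; [11,22) fires=7 [12,23) fires=7 [13,24) fires=7 [14,25) fires=7 [15,26) fires=7 [16,27) fires=7 [17,28) fires=7 [18,29) fires=7 [19,30) fires=7 [20,31) fires=7
i=16 t=32 v=2: → [32,43),[31,42),[30,41),[29,40),[28,39),[27,38),[26,37),[25,36),[24,35),[23,34),[22,33); WM=31
i=17 t=16 v=4: DROP (t<31-1); WM=31
i=18 t=25 v=5: DROP (t<31-1); WM=31
i=19 t=34 v=6: → [34,45),[33,44),[32,43),[31,42),[30,41),[29,40),[28,39),[27,38),[26,37),[25,36),[24,35); WM=34; [21,32) fires=7 [22,33) fires=5 [23,34) fires=5
i=20 t=34 v=6: → [34,45),[33,44),[32,43),[31,42),[30,41),[29,40),[28,39),[27,38),[26,37),[25,36),[24,35); WM=34
i=21 t=34 v=7: → [34,45),[33,44),[32,43),[31,42),[30,41),[29,40),[28,39),[27,38),[26,37),[25,36),[24,35); WM=34
i=22 t=34 v=7: → [34,45),[33,44),[32,43),[31,42),[30,41),[29,40),[28,39),[27,38),[26,37),[25,36),[24,35); WM=34
i=23 t=34 v=1: → [34,45),[33,44),[32,43),[31,42),[30,41),[29,40),[28,39),[27,38),[26,37),[25,36),[24,35); WM=34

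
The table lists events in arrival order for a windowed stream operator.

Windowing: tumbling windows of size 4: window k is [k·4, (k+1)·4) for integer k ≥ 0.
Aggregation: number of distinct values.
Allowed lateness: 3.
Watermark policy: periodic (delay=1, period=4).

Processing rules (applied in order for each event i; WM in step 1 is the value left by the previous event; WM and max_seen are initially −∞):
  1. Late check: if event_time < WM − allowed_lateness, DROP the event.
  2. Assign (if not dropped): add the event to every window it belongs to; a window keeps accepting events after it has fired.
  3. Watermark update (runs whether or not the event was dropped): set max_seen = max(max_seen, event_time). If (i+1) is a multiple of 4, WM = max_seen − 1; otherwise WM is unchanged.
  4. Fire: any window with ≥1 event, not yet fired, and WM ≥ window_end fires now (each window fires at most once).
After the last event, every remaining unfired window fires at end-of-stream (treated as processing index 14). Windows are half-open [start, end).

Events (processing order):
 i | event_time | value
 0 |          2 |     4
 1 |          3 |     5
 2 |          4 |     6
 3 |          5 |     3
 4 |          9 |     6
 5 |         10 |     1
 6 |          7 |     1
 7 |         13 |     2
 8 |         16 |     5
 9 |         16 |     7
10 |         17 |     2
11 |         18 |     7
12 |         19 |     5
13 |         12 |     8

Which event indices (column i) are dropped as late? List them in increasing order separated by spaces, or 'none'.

i=0 t=2 v=4: → [0,4); WM=−∞
i=1 t=3 v=5: → [0,4); WM=−∞
i=2 t=4 v=6: → [4,8); WM=−∞
i=3 t=5 v=3: → [4,8); WM=4; [0,4) fires=2
i=4 t=9 v=6: → [8,12); WM=4
i=5 t=10 v=1: → [8,12); WM=4
i=6 t=7 v=1: → [4,8); WM=4
i=7 t=13 v=2: → [12,16); WM=12; [4,8) fires=3 [8,12) fires=2
i=8 t=16 v=5: → [16,20); WM=12
i=9 t=16 v=7: → [16,20); WM=12
i=10 t=17 v=2: → [16,20); WM=12
i=11 t=18 v=7: → [16,20); WM=17; [12,16) fires=1
i=12 t=19 v=5: → [16,20); WM=17
i=13 t=12 v=8: DROP (t<17-3); WM=17

13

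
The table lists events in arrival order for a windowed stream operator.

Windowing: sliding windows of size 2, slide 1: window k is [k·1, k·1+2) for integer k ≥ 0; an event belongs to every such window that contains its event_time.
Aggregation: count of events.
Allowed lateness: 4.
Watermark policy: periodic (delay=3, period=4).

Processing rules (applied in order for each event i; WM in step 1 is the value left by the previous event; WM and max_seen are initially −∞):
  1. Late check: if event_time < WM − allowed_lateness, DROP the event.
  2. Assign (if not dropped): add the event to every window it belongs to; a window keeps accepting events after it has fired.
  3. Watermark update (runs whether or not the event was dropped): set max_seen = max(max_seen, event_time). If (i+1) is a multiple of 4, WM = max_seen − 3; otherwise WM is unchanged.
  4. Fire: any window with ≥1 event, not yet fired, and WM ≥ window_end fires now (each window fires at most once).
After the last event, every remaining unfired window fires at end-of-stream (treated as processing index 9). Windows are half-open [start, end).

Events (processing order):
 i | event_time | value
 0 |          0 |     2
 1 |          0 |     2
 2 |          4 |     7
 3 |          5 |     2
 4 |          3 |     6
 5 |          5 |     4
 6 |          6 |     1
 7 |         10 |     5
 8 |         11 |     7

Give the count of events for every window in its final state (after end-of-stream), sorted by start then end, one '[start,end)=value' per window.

i=0 t=0 v=2: → [0,2); WM=−∞
i=1 t=0 v=2: → [0,2); WM=−∞
i=2 t=4 v=7: → [4,6),[3,5); WM=−∞
i=3 t=5 v=2: → [5,7),[4,6); WM=2; [0,2) fires=2
i=4 t=3 v=6: → [3,5),[2,4); WM=2
i=5 t=5 v=4: → [5,7),[4,6); WM=2
i=6 t=6 v=1: → [6,8),[5,7); WM=2
i=7 t=10 v=5: → [10,12),[9,11); WM=7; [2,4) fires=1 [3,5) fires=2 [4,6) fires=3 [5,7) fires=3
i=8 t=11 v=7: → [11,13),[10,12); WM=7

[0,2)=2 [2,4)=1 [3,5)=2 [4,6)=3 [5,7)=3 [6,8)=1 [9,11)=1 [10,12)=2 [11,13)=1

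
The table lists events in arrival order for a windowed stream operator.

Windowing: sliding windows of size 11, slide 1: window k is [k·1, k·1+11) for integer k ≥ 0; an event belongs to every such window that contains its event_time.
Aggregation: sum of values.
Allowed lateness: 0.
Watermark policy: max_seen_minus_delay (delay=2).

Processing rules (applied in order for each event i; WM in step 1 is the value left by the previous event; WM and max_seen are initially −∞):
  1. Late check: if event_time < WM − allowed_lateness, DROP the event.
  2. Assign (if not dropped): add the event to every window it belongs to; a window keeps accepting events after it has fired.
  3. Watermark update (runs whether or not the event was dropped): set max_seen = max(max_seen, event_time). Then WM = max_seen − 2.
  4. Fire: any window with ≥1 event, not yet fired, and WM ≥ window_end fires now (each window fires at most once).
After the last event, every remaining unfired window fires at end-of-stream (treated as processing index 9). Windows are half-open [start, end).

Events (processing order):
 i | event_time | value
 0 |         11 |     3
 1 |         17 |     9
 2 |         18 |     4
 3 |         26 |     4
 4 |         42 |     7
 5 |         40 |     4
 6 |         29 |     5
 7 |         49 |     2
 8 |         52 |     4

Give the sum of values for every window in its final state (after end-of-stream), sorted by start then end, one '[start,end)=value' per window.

i=0 t=11 v=3: → [11,22),[10,21),[9,20),[8,19),[7,18),[6,17),[5,16),[4,15),[3,14),[2,13),[1,12); WM=9
i=1 t=17 v=9: → [17,28),[16,27),[15,26),[14,25),[13,24),[12,23),[11,22),[10,21),[9,20),[8,19),[7,18); WM=15; [1,12) fires=3 [2,13) fires=3 [3,14) fires=3 [4,15) fires=3
i=2 t=18 v=4: → [18,29),[17,28),[16,27),[15,26),[14,25),[13,24),[12,23),[11,22),[10,21),[9,20),[8,19); WM=16; [5,16) fires=3
i=3 t=26 v=4: → [26,37),[25,36),[24,35),[23,34),[22,33),[21,32),[20,31),[19,30),[18,29),[17,28),[16,27); WM=24; [6,17) fires=3 [7,18) fires=12 [8,19) fires=16 [9,20) fires=16 [10,21) fires=16 [11,22) fires=16 [12,23) fires=13 [13,24) fires=13
i=4 t=42 v=7: → [42,53),[41,52),[40,51),[39,50),[38,49),[37,48),[36,47),[35,46),[34,45),[33,44),[32,43); WM=40; [14,25) fires=13 [15,26) fires=13 [16,27) fires=17 [17,28) fires=17 [18,29) fires=8 [19,30) fires=4 [20,31) fires=4 [21,32) fires=4 [22,33) fires=4 [23,34) fires=4 [24,35) fires=4 [25,36) fires=4 [26,37) fires=4
i=5 t=40 v=4: → [40,51),[39,50),[38,49),[37,48),[36,47),[35,46),[34,45),[33,44),[32,43),[31,42),[30,41); WM=40
i=6 t=29 v=5: DROP (t<40-0); WM=40
i=7 t=49 v=2: → [49,60),[48,59),[47,58),[46,57),[45,56),[44,55),[43,54),[42,53),[41,52),[40,51),[39,50); WM=47; [30,41) fires=4 [31,42) fires=4 [32,43) fires=11 [33,44) fires=11 [34,45) fires=11 [35,46) fires=11 [36,47) fires=11
i=8 t=52 v=4: → [52,63),[51,62),[50,61),[49,60),[48,59),[47,58),[46,57),[45,56),[44,55),[43,54),[42,53); WM=50; [37,48) fires=11 [38,49) fires=11 [39,50) fires=13

[1,12)=3 [2,13)=3 [3,14)=3 [4,15)=3 [5,16)=3 [6,17)=3 [7,18)=12 [8,19)=16 [9,20)=16 [10,21)=16 [11,22)=16 [12,23)=13 [13,24)=13 [14,25)=13 [15,26)=13 [16,27)=17 [17,28)=17 [18,29)=8 [19,30)=4 [20,31)=4 [21,32)=4 [22,33)=4 [23,34)=4 [24,35)=4 [25,36)=4 [26,37)=4 [30,41)=4 [31,42)=4 [32,43)=11 [33,44)=11 [34,45)=11 [35,46)=11 [36,47)=11 [37,48)=11 [38,49)=11 [39,50)=13 [40,51)=13 [41,52)=9 [42,53)=13 [43,54)=6 [44,55)=6 [45,56)=6 [46,57)=6 [47,58)=6 [48,59)=6 [49,60)=6 [50,61)=4 [51,62)=4 [52,63)=4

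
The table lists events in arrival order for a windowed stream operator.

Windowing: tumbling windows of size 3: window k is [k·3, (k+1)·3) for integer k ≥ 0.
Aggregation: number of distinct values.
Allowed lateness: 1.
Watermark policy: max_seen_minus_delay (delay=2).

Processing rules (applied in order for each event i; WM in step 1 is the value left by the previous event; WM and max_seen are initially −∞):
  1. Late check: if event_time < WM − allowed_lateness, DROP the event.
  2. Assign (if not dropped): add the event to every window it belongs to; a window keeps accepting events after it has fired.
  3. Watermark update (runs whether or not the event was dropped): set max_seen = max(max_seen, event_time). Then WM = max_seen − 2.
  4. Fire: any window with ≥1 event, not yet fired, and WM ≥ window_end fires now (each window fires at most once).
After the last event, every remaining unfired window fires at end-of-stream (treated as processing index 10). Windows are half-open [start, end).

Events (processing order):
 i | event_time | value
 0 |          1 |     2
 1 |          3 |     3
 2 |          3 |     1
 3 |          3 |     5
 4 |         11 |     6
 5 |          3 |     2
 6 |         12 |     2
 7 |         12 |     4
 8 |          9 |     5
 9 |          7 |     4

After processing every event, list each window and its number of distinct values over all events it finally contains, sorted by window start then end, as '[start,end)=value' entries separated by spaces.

i=0 t=1 v=2: → [0,3); WM=-1
i=1 t=3 v=3: → [3,6); WM=1
i=2 t=3 v=1: → [3,6); WM=1
i=3 t=3 v=5: → [3,6); WM=1
i=4 t=11 v=6: → [9,12); WM=9; [0,3) fires=1 [3,6) fires=3
i=5 t=3 v=2: DROP (t<9-1); WM=9
i=6 t=12 v=2: → [12,15); WM=10
i=7 t=12 v=4: → [12,15); WM=10
i=8 t=9 v=5: → [9,12); WM=10
i=9 t=7 v=4: DROP (t<10-1); WM=10

[0,3)=1 [3,6)=3 [9,12)=2 [12,15)=2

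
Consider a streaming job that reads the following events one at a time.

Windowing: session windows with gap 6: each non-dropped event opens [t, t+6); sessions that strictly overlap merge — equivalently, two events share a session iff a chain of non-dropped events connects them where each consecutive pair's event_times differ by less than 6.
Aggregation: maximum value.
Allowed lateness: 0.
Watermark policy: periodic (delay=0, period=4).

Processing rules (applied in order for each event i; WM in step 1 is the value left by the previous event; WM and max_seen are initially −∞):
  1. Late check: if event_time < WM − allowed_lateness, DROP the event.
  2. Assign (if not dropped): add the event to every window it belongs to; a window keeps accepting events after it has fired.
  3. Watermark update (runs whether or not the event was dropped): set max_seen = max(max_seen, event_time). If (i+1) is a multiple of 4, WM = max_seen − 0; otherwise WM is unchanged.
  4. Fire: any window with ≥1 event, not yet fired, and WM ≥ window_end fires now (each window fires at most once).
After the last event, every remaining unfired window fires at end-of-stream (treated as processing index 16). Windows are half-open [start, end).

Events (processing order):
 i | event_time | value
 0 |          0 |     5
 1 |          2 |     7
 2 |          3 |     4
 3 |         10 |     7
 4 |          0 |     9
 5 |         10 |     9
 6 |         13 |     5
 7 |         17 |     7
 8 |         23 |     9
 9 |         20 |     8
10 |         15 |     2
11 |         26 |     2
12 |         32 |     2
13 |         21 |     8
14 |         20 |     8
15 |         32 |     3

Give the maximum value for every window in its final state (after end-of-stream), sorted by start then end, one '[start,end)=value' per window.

i=0 t=0 v=5: → [0,6); WM=−∞
i=1 t=2 v=7: → [0,8); WM=−∞
i=2 t=3 v=4: → [0,9); WM=−∞
i=3 t=10 v=7: → [10,16); WM=10
i=4 t=0 v=9: DROP (t<10-0); WM=10
i=5 t=10 v=9: → [10,16); WM=10
i=6 t=13 v=5: → [10,19); WM=10
i=7 t=17 v=7: → [10,23); WM=17
i=8 t=23 v=9: → [23,29); WM=17
i=9 t=20 v=8: → [10,29); WM=17
i=10 t=15 v=2: DROP (t<17-0); WM=17
i=11 t=26 v=2: → [10,32); WM=26
i=12 t=32 v=2: → [32,38); WM=26
i=13 t=21 v=8: DROP (t<26-0); WM=26
i=14 t=20 v=8: DROP (t<26-0); WM=26
i=15 t=32 v=3: → [32,38); WM=32

[0,9)=7 [10,32)=9 [32,38)=3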